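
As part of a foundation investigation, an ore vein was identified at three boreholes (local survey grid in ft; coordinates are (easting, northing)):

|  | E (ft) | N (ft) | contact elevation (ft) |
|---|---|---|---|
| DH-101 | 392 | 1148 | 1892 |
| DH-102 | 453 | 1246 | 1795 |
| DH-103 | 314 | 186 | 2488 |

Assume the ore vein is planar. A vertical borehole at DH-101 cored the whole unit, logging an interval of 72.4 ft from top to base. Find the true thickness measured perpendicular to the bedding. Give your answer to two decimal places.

54.18 ft

Let the plane be z = a·E + b·N + c.
DH-102−DH-101: 61a + 98b = −97;  DH-103−DH-101: −78a − 962b = 596.
Solving gives a = −0.68392, b = −0.56409.
|∇z| = √(a²+b²) = 0.88654, so dip δ = arctan(0.88654) = 41.56°.
True thickness = vertical thickness × cos δ = 72.4 × cos 41.56° = 54.18 ft.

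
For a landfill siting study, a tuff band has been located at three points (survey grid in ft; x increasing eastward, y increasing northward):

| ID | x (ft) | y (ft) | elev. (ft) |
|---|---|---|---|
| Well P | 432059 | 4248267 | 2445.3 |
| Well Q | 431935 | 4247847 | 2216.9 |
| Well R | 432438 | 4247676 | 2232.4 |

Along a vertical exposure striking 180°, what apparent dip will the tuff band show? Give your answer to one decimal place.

Let the plane be z = a·x + b·y + c.
Well Q−Well P: −124a − 420b = −228.4;  Well R−Well P: 379a − 591b = −212.9.
Solving gives a = 0.19601, b = 0.48594.
Unit vector along 180° is (sin 180°, cos 180°) = (0.0000, -1.0000).
Slope in that direction = a·(0.0000) + b·(-1.0000) = −0.48594.
Apparent dip = arctan|0.48594| = 25.9° (true dip is 27.7°, so apparent ≤ true as expected).

25.9°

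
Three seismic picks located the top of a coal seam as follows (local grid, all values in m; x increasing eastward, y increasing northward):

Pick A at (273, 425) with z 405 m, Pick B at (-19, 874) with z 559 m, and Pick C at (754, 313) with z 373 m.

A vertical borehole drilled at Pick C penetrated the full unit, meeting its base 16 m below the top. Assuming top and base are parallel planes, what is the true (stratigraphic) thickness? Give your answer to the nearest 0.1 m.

Let the plane be z = a·x + b·y + c.
Pick B−Pick A: −292a + 449b = 154;  Pick C−Pick A: 481a − 112b = −32.
Solving gives a = 0.01571, b = 0.35320.
|∇z| = √(a²+b²) = 0.35355, so dip δ = arctan(0.35355) = 19.47°.
True thickness = vertical thickness × cos δ = 16 × cos 19.47° = 15.1 m.

15.1 m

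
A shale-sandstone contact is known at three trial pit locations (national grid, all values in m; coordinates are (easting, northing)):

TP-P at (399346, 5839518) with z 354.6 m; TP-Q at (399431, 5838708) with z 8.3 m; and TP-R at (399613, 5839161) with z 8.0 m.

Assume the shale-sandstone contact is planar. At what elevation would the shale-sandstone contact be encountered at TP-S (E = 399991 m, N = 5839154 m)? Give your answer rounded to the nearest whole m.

Let the plane be z = a·E + b·N + c.
TP-Q−TP-P: 85a − 810b = −346.3;  TP-R−TP-P: 267a − 357b = −346.6.
Solving gives a = −0.84505526, b = 0.33885223.
Then c = 354.6 − a·399346 − b·5839518 = −1640909.63.
At (399991, 5839154): z = −338014.5 + 1978610.3 − 1640909.63 = -313.8 m.

-314 m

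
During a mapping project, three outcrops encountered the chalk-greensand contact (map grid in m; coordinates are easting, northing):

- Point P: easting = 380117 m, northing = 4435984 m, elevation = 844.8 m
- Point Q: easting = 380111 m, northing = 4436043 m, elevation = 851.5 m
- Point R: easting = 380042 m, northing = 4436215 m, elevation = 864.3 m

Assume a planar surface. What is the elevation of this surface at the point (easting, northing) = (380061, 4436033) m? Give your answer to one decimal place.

843.7 m

Two edge vectors: Point P→Point Q = (-6, 59, 6.7), Point P→Point R = (-75, 231, 19.5).
Normal n = (Point P→Point Q) × (Point P→Point R) = (-397.2, -385.5, 3039).
So ∂z/∂easting = −n_x/n_z = 0.130700888 and ∂z/∂northing = −n_y/n_z = 0.126850938.
Intercept c from Point P: 844.8 − 49681.63 − 562708.73 = −611545.56.
At (380061, 4436033): z = 49674.3 + 562714.9 − 611545.56 = 843.7 m.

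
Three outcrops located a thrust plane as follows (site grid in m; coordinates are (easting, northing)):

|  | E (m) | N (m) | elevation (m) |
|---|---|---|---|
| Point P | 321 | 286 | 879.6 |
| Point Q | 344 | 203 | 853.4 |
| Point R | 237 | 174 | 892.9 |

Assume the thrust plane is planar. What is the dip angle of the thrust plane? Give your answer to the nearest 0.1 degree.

Let the plane be z = a·E + b·N + c.
Point Q−Point P: 23a − 83b = −26.2;  Point R−Point P: −84a − 112b = 13.3.
Solving gives a = −0.42295, b = 0.19846.
Gradient magnitude |∇z| = √(a² + b²) = √(0.17888 + 0.03939) = 0.46719.
True dip = arctan(0.46719) = 25.0°, dipping toward ESE (azimuth ≈ 115°).

25.0°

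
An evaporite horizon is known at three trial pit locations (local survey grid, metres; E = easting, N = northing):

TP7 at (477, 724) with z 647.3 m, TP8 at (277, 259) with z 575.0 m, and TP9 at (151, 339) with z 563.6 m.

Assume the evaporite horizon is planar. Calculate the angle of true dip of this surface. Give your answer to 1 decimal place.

Two edge vectors: TP7→TP8 = (-200, -465, -72.3), TP7→TP9 = (-326, -385, -83.7).
Normal n = (TP7→TP8) × (TP7→TP9) = (11085, 6829.8, -74590).
So ∂z/∂E = −n_x/n_z = 0.14861 and ∂z/∂N = −n_y/n_z = 0.09156.
Gradient magnitude |∇z| = √(a² + b²) = √(0.02209 + 0.00838) = 0.17456.
True dip = arctan(0.17456) = 9.9°, dipping toward WSW (azimuth ≈ 238°).

9.9°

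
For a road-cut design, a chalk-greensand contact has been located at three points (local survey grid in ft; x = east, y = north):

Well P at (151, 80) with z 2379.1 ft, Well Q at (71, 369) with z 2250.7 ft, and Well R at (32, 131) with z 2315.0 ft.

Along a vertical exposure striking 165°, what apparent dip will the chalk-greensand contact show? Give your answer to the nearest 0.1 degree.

23.1°

Let the plane be z = a·x + b·y + c.
Well Q−Well P: −80a + 289b = −128.4;  Well R−Well P: −119a + 51b = −64.1.
Solving gives a = 0.39512, b = −0.33491.
Unit vector along 165° is (sin 165°, cos 165°) = (0.2588, -0.9659).
Slope in that direction = a·(0.2588) + b·(-0.9659) = 0.42577.
Apparent dip = arctan|0.42577| = 23.1° (true dip is 27.4°, so apparent ≤ true as expected).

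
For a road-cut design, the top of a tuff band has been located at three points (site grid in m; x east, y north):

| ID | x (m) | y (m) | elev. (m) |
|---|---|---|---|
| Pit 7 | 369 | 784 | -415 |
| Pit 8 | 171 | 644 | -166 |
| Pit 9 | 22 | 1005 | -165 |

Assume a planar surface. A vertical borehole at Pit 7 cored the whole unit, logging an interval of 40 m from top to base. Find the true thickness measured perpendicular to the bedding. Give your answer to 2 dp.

27.53 m

Two edge vectors: Pit 7→Pit 8 = (-198, -140, 249), Pit 7→Pit 9 = (-347, 221, 250).
Normal n = (Pit 7→Pit 8) × (Pit 7→Pit 9) = (-90029, -36903, -92338).
So ∂z/∂x = −n_x/n_z = −0.97499 and ∂z/∂y = −n_y/n_z = −0.39965.
|∇z| = √(a²+b²) = 1.05372, so dip δ = arctan(1.05372) = 46.50°.
True thickness = vertical thickness × cos δ = 40 × cos 46.50° = 27.53 m.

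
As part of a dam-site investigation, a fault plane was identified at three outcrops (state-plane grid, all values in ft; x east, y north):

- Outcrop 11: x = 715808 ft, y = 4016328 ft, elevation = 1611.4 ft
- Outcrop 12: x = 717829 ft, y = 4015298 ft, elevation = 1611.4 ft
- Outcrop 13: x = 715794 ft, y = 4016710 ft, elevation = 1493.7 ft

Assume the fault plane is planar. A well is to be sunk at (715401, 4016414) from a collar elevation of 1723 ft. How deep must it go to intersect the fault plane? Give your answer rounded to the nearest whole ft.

73 ft

Let the plane be z = a·x + b·y + c.
Outcrop 12−Outcrop 11: 2021a − 1030b = 0;  Outcrop 13−Outcrop 11: −14a + 382b = −117.7.
Solving gives a = −0.16001938, b = −0.31397977.
Then c = 1611.4 − a·715808 − b·4016328 = 1377200.28.
At (715401, 4016414): z_contact = −114478.0 − 1261072.7 + 1377200.28 = 1649.5 ft.
Depth below ground = 1723 − 1649.5 = 73 ft.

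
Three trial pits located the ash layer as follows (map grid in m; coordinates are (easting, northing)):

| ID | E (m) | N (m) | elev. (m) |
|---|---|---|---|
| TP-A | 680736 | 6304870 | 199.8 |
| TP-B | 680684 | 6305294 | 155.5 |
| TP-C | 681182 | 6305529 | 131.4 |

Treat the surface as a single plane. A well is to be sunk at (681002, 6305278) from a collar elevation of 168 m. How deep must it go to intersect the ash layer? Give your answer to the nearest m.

Let the plane be z = a·E + b·N + c.
TP-B−TP-A: −52a + 424b = −44.3;  TP-C−TP-A: 446a + 659b = −68.4.
Solving gives a = 0.00086000, b = −0.10437566.
Then c = 199.8 − a·680736 − b·6304870 = 657689.34.
At (681002, 6305278): z_contact = 585.7 − 658117.6 + 657689.34 = 157.4 m.
Depth below ground = 168 − 157.4 = 11 m.

11 m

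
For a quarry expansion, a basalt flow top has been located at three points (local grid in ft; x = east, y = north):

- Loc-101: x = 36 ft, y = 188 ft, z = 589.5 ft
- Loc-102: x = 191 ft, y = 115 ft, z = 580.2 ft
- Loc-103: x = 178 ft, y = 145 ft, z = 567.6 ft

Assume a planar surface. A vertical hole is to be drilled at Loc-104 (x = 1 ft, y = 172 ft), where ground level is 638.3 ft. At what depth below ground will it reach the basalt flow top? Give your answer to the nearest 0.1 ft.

Let the plane be z = a·x + b·y + c.
Loc-102−Loc-101: 155a − 73b = −9.3;  Loc-103−Loc-101: 142a − 43b = −21.9.
Solving gives a = −0.32391, b = −0.56036.
Then c = 589.5 − a·36 − b·188 = 706.51.
At (1, 172): z_contact = −0.32 − 96.38 + 706.51 = 609.80 ft.
Depth below ground = 638.3 − 609.80 = 28.5 ft.

28.5 ft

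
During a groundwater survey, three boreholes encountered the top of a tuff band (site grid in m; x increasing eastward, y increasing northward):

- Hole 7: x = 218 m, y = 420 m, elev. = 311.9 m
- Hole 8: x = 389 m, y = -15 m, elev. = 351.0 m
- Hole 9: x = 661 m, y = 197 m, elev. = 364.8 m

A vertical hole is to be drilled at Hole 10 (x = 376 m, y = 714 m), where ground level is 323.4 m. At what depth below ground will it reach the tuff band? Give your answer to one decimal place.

12.6 m

Let the plane be z = a·x + b·y + c.
Hole 8−Hole 7: 171a − 435b = 39.1;  Hole 9−Hole 7: 443a − 223b = 52.9.
Solving gives a = 0.09246, b = −0.05354.
Then c = 311.9 − a·218 − b·420 = 314.23.
At (376, 714): z_contact = 34.77 − 38.23 + 314.23 = 310.77 m.
Depth below ground = 323.4 − 310.77 = 12.6 m.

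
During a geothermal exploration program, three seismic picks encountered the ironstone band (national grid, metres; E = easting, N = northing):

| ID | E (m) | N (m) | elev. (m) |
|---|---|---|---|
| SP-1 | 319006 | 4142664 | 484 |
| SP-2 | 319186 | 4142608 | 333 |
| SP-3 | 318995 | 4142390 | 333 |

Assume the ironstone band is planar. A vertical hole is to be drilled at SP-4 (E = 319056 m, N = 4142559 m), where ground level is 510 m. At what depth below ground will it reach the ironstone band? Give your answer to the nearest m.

Two edge vectors: SP-1→SP-2 = (180, -56, -151), SP-1→SP-3 = (-11, -274, -151).
Normal n = (SP-1→SP-2) × (SP-1→SP-3) = (-32918, 28841, -49936).
So ∂z/∂E = −n_x/n_z = −0.65920378 and ∂z/∂N = −n_y/n_z = 0.57755928.
Intercept c from SP-1: 484 + 210289.96 − 2392634.02 = −2181860.06.
At (319056, 4142559): z_contact = −210322.9 + 2392573.4 − 2181860.06 = 390.4 m.
Depth below ground = 510 − 390.4 = 120 m.

120 m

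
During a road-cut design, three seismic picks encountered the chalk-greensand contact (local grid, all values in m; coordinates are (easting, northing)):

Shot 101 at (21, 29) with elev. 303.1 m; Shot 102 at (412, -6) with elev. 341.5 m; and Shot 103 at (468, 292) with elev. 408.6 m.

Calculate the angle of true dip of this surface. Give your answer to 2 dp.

Two edge vectors: Shot 101→Shot 102 = (391, -35, 38.4), Shot 101→Shot 103 = (447, 263, 105.5).
Normal n = (Shot 101→Shot 102) × (Shot 101→Shot 103) = (-13791.7, -24085.7, 118478).
So ∂z/∂E = −n_x/n_z = 0.11641 and ∂z/∂N = −n_y/n_z = 0.20329.
Gradient magnitude |∇z| = √(a² + b²) = √(0.01355 + 0.04133) = 0.23426.
True dip = arctan(0.23426) = 13.18°, dipping toward SSW (azimuth ≈ 210°).

13.18°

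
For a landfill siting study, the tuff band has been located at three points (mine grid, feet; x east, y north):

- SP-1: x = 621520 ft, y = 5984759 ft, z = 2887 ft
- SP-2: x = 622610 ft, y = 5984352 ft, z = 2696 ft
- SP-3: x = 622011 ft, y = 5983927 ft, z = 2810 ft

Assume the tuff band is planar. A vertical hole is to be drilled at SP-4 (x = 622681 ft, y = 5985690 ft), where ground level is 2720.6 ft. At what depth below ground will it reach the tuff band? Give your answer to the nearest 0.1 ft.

Two edge vectors: SP-1→SP-2 = (1090, -407, -191), SP-1→SP-3 = (491, -832, -77).
Normal n = (SP-1→SP-2) × (SP-1→SP-3) = (-127573, -9851, -707043).
So ∂z/∂x = −n_x/n_z = −0.180431742 and ∂z/∂y = −n_y/n_z = −0.013932675.
Intercept c from SP-1: 2887 + 112141.94 + 83383.70 = 198412.64.
At (622681, 5985690): z_contact = −112351.42 − 83396.67 + 198412.64 = 2664.55 ft.
Depth below ground = 2720.6 − 2664.55 = 56.1 ft.

56.1 ft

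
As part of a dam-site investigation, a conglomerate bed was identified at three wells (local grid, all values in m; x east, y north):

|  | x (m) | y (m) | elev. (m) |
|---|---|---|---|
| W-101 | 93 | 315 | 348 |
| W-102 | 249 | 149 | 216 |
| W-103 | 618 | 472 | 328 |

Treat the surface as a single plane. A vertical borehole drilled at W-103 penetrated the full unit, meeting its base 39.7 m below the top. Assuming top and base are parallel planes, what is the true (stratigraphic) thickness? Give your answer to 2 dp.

Two edge vectors: W-101→W-102 = (156, -166, -132), W-101→W-103 = (525, 157, -20).
Normal n = (W-101→W-102) × (W-101→W-103) = (24044, -66180, 111642).
So ∂z/∂x = −n_x/n_z = −0.21537 and ∂z/∂y = −n_y/n_z = 0.59279.
|∇z| = √(a²+b²) = 0.63070, so dip δ = arctan(0.63070) = 32.24°.
True thickness = vertical thickness × cos δ = 39.7 × cos 32.24° = 33.58 m.

33.58 m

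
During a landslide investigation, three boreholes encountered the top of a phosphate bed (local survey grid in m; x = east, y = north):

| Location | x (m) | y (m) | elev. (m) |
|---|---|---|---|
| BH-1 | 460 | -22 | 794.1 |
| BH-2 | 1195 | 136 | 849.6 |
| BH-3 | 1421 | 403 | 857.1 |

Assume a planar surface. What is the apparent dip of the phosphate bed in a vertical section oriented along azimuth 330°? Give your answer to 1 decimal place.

Two edge vectors: BH-1→BH-2 = (735, 158, 55.5), BH-1→BH-3 = (961, 425, 63).
Normal n = (BH-1→BH-2) × (BH-1→BH-3) = (-13633.5, 7030.5, 160537).
So ∂z/∂x = −n_x/n_z = 0.08492 and ∂z/∂y = −n_y/n_z = −0.04379.
Unit vector along 330° is (sin 330°, cos 330°) = (-0.5000, 0.8660).
Slope in that direction = a·(-0.5000) + b·(0.8660) = −0.08039.
Apparent dip = arctan|0.08039| = 4.6° (true dip is 5.5°, so apparent ≤ true as expected).

4.6°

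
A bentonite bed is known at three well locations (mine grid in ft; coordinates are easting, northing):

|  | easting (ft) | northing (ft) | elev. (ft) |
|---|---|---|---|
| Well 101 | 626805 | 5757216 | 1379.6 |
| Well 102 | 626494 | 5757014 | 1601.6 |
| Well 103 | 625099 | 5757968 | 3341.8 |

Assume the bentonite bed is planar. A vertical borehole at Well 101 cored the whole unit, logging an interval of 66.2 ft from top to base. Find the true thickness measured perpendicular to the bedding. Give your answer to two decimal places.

Let the plane be z = a·easting + b·northing + c.
Well 102−Well 101: −311a − 202b = 222;  Well 103−Well 101: −1706a + 752b = 1962.2.
Solving gives a = −0.97377, b = 0.40021.
|∇z| = √(a²+b²) = 1.05280, so dip δ = arctan(1.05280) = 46.47°.
True thickness = vertical thickness × cos δ = 66.2 × cos 46.47° = 45.59 ft.

45.59 ft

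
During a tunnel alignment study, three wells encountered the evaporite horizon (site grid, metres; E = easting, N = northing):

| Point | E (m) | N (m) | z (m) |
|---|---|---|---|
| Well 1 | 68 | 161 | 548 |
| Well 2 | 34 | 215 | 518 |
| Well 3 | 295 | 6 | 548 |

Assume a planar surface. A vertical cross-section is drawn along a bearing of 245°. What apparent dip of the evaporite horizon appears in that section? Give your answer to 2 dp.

45.42°

Let the plane be z = a·E + b·N + c.
Well 2−Well 1: −34a + 54b = −30;  Well 3−Well 1: 227a − 155b = 0.
Solving gives a = −0.66543, b = −0.97453.
Unit vector along 245° is (sin 245°, cos 245°) = (-0.9063, -0.4226).
Slope in that direction = a·(-0.9063) + b·(-0.4226) = 1.01493.
Apparent dip = arctan|1.01493| = 45.42° (true dip is 49.7°, so apparent ≤ true as expected).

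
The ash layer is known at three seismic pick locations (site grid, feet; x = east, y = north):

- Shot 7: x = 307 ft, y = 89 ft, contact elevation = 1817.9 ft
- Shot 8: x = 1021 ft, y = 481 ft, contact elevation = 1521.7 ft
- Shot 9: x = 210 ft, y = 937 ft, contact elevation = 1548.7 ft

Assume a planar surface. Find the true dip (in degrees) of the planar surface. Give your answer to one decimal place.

Let the plane be z = a·x + b·y + c.
Shot 8−Shot 7: 714a + 392b = −296.2;  Shot 9−Shot 7: −97a + 848b = −269.2.
Solving gives a = −0.22634, b = −0.34334.
Gradient magnitude |∇z| = √(a² + b²) = √(0.05123 + 0.11788) = 0.41124.
True dip = arctan(0.41124) = 22.4°, dipping toward NNE (azimuth ≈ 033°).

22.4°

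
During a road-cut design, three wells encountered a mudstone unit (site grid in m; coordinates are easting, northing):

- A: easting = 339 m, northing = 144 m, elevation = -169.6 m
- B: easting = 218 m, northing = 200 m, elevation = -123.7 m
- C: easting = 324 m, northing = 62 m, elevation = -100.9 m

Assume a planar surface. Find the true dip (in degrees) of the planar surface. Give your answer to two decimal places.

45.03°

Let the plane be z = a·easting + b·northing + c.
B−A: −121a + 56b = 45.9;  C−A: −15a − 82b = 68.7.
Solving gives a = −0.70721, b = −0.70844.
Gradient magnitude |∇z| = √(a² + b²) = √(0.50015 + 0.50188) = 1.00101.
True dip = arctan(1.00101) = 45.03°, dipping toward NE (azimuth ≈ 045°).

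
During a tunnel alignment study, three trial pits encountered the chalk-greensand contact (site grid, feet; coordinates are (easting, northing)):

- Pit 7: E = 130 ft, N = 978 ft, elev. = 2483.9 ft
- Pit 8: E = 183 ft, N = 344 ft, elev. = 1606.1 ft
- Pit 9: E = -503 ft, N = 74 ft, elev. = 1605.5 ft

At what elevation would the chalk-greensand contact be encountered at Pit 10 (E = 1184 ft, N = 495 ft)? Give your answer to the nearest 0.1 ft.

1281.3 ft

Two edge vectors: Pit 7→Pit 8 = (53, -634, -877.8), Pit 7→Pit 9 = (-633, -904, -878.4).
Normal n = (Pit 7→Pit 8) × (Pit 7→Pit 9) = (-236625.6, 602202.6, -449234).
So ∂z/∂E = −n_x/n_z = −0.526731 and ∂z/∂N = −n_y/n_z = 1.340510.
Intercept c from Pit 7: 2483.9 + 68.48 − 1311.02 = 1241.36.
At (1184, 495): z = −623.6 + 663.6 + 1241.36 = 1281.3 ft.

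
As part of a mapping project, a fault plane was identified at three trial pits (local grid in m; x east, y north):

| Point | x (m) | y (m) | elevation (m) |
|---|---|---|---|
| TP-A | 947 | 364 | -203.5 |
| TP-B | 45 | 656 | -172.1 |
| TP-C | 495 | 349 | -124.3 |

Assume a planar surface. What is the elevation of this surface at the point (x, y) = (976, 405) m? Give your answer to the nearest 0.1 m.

-224.3 m

Two edge vectors: TP-A→TP-B = (-902, 292, 31.4), TP-A→TP-C = (-452, -15, 79.2).
Normal n = (TP-A→TP-B) × (TP-A→TP-C) = (23597.4, 57245.6, 145514).
So ∂z/∂x = −n_x/n_z = −0.16217 and ∂z/∂y = −n_y/n_z = −0.39340.
Intercept c from TP-A: -203.5 + 153.57 + 143.20 = 93.27.
At (976, 405): z = −158.3 − 159.3 + 93.27 = -224.3 m.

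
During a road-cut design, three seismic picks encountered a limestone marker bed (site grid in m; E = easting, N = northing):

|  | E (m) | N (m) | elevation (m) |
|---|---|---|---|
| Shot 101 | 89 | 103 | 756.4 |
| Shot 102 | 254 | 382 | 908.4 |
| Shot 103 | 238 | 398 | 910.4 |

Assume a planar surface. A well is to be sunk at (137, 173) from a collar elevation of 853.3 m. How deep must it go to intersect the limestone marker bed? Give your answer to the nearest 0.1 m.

Let the plane be z = a·E + b·N + c.
Shot 102−Shot 101: 165a + 279b = 152;  Shot 103−Shot 101: 149a + 295b = 154.
Solving gives a = 0.26380, b = 0.38880.
Then c = 756.4 − a·89 − b·103 = 692.88.
At (137, 173): z_contact = 36.14 + 67.26 + 692.88 = 796.28 m.
Depth below ground = 853.3 − 796.28 = 57.0 m.

57.0 m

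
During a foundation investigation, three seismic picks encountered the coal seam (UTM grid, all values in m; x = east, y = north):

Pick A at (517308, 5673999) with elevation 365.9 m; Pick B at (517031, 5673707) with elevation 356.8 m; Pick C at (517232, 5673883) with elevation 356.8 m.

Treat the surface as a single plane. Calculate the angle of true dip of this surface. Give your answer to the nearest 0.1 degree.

13.7°

Let the plane be z = a·x + b·y + c.
Pick B−Pick A: −277a − 292b = −9.1;  Pick C−Pick A: −76a − 116b = −9.1.
Solving gives a = −0.16113, b = 0.18401.
Gradient magnitude |∇z| = √(a² + b²) = √(0.02596 + 0.03386) = 0.24459.
True dip = arctan(0.24459) = 13.7°, dipping toward SE (azimuth ≈ 139°).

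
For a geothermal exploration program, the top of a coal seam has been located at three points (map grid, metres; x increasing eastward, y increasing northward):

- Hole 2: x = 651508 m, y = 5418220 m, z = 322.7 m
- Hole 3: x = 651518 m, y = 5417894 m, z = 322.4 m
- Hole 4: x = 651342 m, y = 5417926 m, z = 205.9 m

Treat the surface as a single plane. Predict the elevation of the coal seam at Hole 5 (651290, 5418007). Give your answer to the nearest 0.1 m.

173.0 m

Two edge vectors: Hole 2→Hole 3 = (10, -326, -0.3), Hole 2→Hole 4 = (-166, -294, -116.8).
Normal n = (Hole 2→Hole 3) × (Hole 2→Hole 4) = (37988.6, 1217.8, -57056).
So ∂z/∂x = −n_x/n_z = 0.665812535 and ∂z/∂y = −n_y/n_z = 0.021343943.
Intercept c from Hole 2: 322.7 − 433782.19 − 115646.18 = −549105.67.
At (651290, 5418007): z = 433637.0 + 115641.6 − 549105.67 = 173.0 m.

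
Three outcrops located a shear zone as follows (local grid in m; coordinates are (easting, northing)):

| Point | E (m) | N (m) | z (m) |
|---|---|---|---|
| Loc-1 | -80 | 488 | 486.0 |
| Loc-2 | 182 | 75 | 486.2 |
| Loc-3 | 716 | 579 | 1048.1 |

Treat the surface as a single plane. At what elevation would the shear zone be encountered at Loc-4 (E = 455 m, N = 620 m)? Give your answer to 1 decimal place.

893.3 m

Let the plane be z = a·E + b·N + c.
Loc-2−Loc-1: 262a − 413b = 0.2;  Loc-3−Loc-1: 796a + 91b = 562.1.
Solving gives a = 0.65846, b = 0.41723.
Then c = 486 − a·-80 − b·488 = 335.07.
At (455, 620): z = 299.6 + 258.7 + 335.07 = 893.3 m.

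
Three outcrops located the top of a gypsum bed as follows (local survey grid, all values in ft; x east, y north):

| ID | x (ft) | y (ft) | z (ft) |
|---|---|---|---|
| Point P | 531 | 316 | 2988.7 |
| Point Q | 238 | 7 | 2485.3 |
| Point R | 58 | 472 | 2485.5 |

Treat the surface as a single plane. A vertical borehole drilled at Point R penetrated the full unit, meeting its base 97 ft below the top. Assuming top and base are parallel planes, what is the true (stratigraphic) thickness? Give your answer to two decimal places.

58.91 ft

Let the plane be z = a·x + b·y + c.
Point Q−Point P: −293a − 309b = −503.4;  Point R−Point P: −473a + 156b = −503.2.
Solving gives a = 1.21971, b = 0.47257.
|∇z| = √(a²+b²) = 1.30806, so dip δ = arctan(1.30806) = 52.60°.
True thickness = vertical thickness × cos δ = 97 × cos 52.60° = 58.91 ft.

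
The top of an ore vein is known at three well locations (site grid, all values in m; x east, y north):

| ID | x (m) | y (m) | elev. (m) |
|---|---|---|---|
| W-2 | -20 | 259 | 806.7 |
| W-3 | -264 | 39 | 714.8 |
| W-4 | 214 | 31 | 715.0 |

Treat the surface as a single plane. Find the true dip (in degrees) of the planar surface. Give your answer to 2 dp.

22.28°

Two edge vectors: W-2→W-3 = (-244, -220, -91.9), W-2→W-4 = (234, -228, -91.7).
Normal n = (W-2→W-3) × (W-2→W-4) = (-779.2, -43879.4, 107112).
So ∂z/∂x = −n_x/n_z = 0.00727 and ∂z/∂y = −n_y/n_z = 0.40966.
Gradient magnitude |∇z| = √(a² + b²) = √(0.00005 + 0.16782) = 0.40972.
True dip = arctan(0.40972) = 22.28°, dipping toward S (azimuth ≈ 181°).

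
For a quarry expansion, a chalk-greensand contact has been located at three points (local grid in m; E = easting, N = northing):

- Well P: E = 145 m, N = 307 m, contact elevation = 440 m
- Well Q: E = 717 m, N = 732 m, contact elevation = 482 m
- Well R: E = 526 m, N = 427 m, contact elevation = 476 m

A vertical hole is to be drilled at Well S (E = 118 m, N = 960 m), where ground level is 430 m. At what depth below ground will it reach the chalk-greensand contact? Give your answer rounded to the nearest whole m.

25 m

Two edge vectors: Well P→Well Q = (572, 425, 42), Well P→Well R = (381, 120, 36).
Normal n = (Well P→Well Q) × (Well P→Well R) = (10260, -4590, -93285).
So ∂z/∂E = −n_x/n_z = 0.10999 and ∂z/∂N = −n_y/n_z = −0.04920.
Intercept c from Well P: 440 − 15.95 + 15.11 = 439.16.
At (118, 960): z_contact = 13.0 − 47.2 + 439.16 = 404.9 m.
Depth below ground = 430 − 404.9 = 25 m.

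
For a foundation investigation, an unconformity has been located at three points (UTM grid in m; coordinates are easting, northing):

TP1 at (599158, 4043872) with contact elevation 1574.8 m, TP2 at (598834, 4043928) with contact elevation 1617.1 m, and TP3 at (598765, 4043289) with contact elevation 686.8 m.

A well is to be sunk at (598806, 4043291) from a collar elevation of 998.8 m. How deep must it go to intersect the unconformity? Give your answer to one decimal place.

304.2 m

Two edge vectors: TP1→TP2 = (-324, 56, 42.3), TP1→TP3 = (-393, -583, -888).
Normal n = (TP1→TP2) × (TP1→TP3) = (-25067.1, -304335.9, 210900).
So ∂z/∂easting = −n_x/n_z = 0.118857752 and ∂z/∂northing = −n_y/n_z = 1.443034139.
Intercept c from TP1: 1574.8 − 71214.57 − 5835445.35 = −5905085.12.
At (598806, 4043291): z_contact = 71172.74 + 5834606.95 − 5905085.12 = 694.56 m.
Depth below ground = 998.8 − 694.56 = 304.2 m.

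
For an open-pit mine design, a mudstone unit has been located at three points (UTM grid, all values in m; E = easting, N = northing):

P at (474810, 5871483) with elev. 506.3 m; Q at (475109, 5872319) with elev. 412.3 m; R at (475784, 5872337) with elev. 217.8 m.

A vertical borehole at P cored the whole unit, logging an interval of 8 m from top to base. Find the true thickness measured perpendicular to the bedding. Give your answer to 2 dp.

Let the plane be z = a·E + b·N + c.
Q−P: 299a + 836b = −94;  R−P: 974a + 854b = −288.5.
Solving gives a = −0.28790, b = −0.00947.
|∇z| = √(a²+b²) = 0.28805, so dip δ = arctan(0.28805) = 16.07°.
True thickness = vertical thickness × cos δ = 8 × cos 16.07° = 7.69 m.

7.69 m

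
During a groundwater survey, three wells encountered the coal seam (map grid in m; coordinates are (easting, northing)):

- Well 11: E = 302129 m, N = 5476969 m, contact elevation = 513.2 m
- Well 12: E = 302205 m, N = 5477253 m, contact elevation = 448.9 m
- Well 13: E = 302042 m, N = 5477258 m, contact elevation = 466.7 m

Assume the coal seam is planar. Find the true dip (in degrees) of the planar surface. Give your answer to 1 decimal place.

Let the plane be z = a·E + b·N + c.
Well 12−Well 11: 76a + 284b = −64.3;  Well 13−Well 11: −87a + 289b = −46.5.
Solving gives a = −0.11520, b = −0.19558.
Gradient magnitude |∇z| = √(a² + b²) = √(0.01327 + 0.03825) = 0.22699.
True dip = arctan(0.22699) = 12.8°, dipping toward NNE (azimuth ≈ 030°).

12.8°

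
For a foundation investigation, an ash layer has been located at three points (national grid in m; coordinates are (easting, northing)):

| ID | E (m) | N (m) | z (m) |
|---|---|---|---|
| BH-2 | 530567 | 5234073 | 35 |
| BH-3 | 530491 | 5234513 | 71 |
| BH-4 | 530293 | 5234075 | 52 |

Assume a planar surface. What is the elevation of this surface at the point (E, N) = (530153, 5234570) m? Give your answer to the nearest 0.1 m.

95.9 m

Let the plane be z = a·E + b·N + c.
BH-3−BH-2: −76a + 440b = 36;  BH-4−BH-2: −274a + 2b = 17.
Solving gives a = −0.061524151, b = 0.071191283.
Then c = 35 − a·530567 − b·5234073 = −339942.69.
At (530153, 5234570): z = −32617.2 + 372655.8 − 339942.69 = 95.9 m.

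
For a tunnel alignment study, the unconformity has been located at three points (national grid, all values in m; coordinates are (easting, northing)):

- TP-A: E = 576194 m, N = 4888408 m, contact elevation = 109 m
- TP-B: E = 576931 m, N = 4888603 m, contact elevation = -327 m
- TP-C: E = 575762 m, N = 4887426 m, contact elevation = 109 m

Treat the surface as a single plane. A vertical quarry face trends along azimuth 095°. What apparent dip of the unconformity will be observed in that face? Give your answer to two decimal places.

Let the plane be z = a·E + b·N + c.
TP-B−TP-A: 737a + 195b = −436;  TP-C−TP-A: −432a − 982b = 0.
Solving gives a = −0.66952, b = 0.29453.
Unit vector along 095° is (sin 95°, cos 95°) = (0.9962, -0.0872).
Slope in that direction = a·(0.9962) + b·(-0.0872) = −0.69264.
Apparent dip = arctan|0.69264| = 34.71° (true dip is 36.2°, so apparent ≤ true as expected).

34.71°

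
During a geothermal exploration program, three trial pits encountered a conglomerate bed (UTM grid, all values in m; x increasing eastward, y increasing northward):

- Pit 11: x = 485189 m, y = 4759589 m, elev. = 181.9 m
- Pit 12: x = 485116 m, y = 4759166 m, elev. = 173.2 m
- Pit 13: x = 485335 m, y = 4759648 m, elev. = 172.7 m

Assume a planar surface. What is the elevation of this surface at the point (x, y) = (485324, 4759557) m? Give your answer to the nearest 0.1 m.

Let the plane be z = a·x + b·y + c.
Pit 12−Pit 11: −73a − 423b = −8.7;  Pit 13−Pit 11: 146a + 59b = −9.2.
Solving gives a = −0.076672295, b = 0.033799238.
Then c = 181.9 − a·485189 − b·4759589 = −123488.03.
At (485324, 4759557): z = −37210.9 + 160869.4 − 123488.03 = 170.5 m.

170.5 m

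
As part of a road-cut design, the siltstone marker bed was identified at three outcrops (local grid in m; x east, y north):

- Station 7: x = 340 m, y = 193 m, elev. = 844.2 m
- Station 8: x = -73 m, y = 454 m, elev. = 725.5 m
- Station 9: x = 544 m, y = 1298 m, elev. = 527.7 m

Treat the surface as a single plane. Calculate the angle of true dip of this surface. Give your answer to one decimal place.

17.7°

Let the plane be z = a·x + b·y + c.
Station 8−Station 7: −413a + 261b = −118.7;  Station 9−Station 7: 204a + 1105b = −316.5.
Solving gives a = 0.09528, b = −0.30402.
Gradient magnitude |∇z| = √(a² + b²) = √(0.00908 + 0.09243) = 0.31860.
True dip = arctan(0.31860) = 17.7°, dipping toward NNW (azimuth ≈ 343°).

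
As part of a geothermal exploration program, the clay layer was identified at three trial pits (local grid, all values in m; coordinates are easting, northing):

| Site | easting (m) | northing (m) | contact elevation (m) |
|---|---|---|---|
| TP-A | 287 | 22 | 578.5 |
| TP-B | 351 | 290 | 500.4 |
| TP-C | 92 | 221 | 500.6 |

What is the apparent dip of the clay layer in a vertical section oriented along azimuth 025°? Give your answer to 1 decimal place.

Two edge vectors: TP-A→TP-B = (64, 268, -78.1), TP-A→TP-C = (-195, 199, -77.9).
Normal n = (TP-A→TP-B) × (TP-A→TP-C) = (-5335.3, 20215.1, 64996).
So ∂z/∂easting = −n_x/n_z = 0.08209 and ∂z/∂northing = −n_y/n_z = −0.31102.
Unit vector along 025° is (sin 25°, cos 25°) = (0.4226, 0.9063).
Slope in that direction = a·(0.4226) + b·(0.9063) = −0.24719.
Apparent dip = arctan|0.24719| = 13.9° (true dip is 17.8°, so apparent ≤ true as expected).

13.9°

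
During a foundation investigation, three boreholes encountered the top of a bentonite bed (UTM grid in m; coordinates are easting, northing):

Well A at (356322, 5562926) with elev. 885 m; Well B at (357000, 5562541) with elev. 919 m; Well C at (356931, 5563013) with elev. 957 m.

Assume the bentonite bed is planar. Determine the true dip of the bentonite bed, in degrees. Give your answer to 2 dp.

8.07°

Let the plane be z = a·easting + b·northing + c.
Well B−Well A: 678a − 385b = 34;  Well C−Well A: 609a + 87b = 72.
Solving gives a = 0.10454, b = 0.09579.
Gradient magnitude |∇z| = √(a² + b²) = √(0.01093 + 0.00918) = 0.14179.
True dip = arctan(0.14179) = 8.07°, dipping toward SW (azimuth ≈ 228°).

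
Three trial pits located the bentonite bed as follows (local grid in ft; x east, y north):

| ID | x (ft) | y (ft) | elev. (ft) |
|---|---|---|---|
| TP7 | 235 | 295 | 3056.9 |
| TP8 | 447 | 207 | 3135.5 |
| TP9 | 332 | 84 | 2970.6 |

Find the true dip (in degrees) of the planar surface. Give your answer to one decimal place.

Two edge vectors: TP7→TP8 = (212, -88, 78.6), TP7→TP9 = (97, -211, -86.3).
Normal n = (TP7→TP8) × (TP7→TP9) = (24179, 25919.8, -36196).
So ∂z/∂x = −n_x/n_z = 0.66800 and ∂z/∂y = −n_y/n_z = 0.71610.
Gradient magnitude |∇z| = √(a² + b²) = √(0.44623 + 0.51279) = 0.97930.
True dip = arctan(0.97930) = 44.4°, dipping toward SW (azimuth ≈ 223°).

44.4°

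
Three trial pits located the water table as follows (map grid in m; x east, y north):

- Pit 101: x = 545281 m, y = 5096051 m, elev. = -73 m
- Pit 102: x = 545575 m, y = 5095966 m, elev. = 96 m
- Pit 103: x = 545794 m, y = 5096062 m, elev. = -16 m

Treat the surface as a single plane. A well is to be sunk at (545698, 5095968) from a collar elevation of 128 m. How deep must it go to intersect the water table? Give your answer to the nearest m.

17 m

Let the plane be z = a·x + b·y + c.
Pit 102−Pit 101: 294a − 85b = 169;  Pit 103−Pit 101: 513a + 11b = 57.
Solving gives a = 0.14312859, b = −1.49317876.
Then c = -73 − a·545281 − b·5096051 = 7531196.82.
At (545698, 5095968): z_contact = 78105.0 − 7609191.2 + 7531196.82 = 110.6 m.
Depth below ground = 128 − 110.6 = 17 m.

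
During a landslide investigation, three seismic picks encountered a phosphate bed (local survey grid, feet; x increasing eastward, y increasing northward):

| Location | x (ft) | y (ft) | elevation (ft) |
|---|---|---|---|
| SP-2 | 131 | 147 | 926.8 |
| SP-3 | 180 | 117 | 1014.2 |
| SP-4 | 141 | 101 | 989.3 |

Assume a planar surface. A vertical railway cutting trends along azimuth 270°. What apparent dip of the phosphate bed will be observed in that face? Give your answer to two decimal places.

Let the plane be z = a·x + b·y + c.
SP-3−SP-2: 49a − 30b = 87.4;  SP-4−SP-2: 10a − 46b = 62.5.
Solving gives a = 1.09795, b = −1.12001.
Unit vector along 270° is (sin 270°, cos 270°) = (-1.0000, -0.0000).
Slope in that direction = a·(-1.0000) + b·(-0.0000) = −1.09795.
Apparent dip = arctan|1.09795| = 47.67° (true dip is 57.5°, so apparent ≤ true as expected).

47.67°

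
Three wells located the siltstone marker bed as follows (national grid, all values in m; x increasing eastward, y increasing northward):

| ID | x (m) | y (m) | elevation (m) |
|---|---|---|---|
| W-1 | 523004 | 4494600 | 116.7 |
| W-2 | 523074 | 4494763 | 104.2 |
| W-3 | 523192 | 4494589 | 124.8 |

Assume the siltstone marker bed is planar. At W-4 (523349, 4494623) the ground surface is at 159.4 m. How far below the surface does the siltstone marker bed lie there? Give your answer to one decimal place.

Let the plane be z = a·x + b·y + c.
W-2−W-1: 70a + 163b = −12.5;  W-3−W-1: 188a − 11b = 8.1.
Solving gives a = 0.037652002, b = −0.092856688.
Then c = 116.7 − a·523004 − b·4494600 = 397778.22.
At (523349, 4494623): z_contact = 19705.14 − 417355.81 + 397778.22 = 127.55 m.
Depth below ground = 159.4 − 127.55 = 31.8 m.

31.8 m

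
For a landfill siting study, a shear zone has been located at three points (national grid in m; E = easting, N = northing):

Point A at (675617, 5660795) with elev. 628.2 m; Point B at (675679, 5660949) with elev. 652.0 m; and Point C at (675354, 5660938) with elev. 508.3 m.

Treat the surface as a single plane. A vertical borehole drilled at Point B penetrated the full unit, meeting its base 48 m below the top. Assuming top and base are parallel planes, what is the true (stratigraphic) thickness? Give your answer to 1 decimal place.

Let the plane be z = a·E + b·N + c.
Point B−Point A: 62a + 154b = 23.8;  Point C−Point A: −263a + 143b = −119.9.
Solving gives a = 0.44296, b = −0.02379.
|∇z| = √(a²+b²) = 0.44360, so dip δ = arctan(0.44360) = 23.92°.
True thickness = vertical thickness × cos δ = 48 × cos 23.92° = 43.9 m.

43.9 m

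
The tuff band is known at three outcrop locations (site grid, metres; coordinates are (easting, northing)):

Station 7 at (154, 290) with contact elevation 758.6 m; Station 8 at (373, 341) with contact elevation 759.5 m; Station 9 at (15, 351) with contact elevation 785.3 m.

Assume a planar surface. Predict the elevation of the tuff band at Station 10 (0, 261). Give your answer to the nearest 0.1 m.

Two edge vectors: Station 7→Station 8 = (219, 51, 0.9), Station 7→Station 9 = (-139, 61, 26.7).
Normal n = (Station 7→Station 8) × (Station 7→Station 9) = (1306.8, -5972.4, 20448).
So ∂z/∂E = −n_x/n_z = −0.06391 and ∂z/∂N = −n_y/n_z = 0.29208.
Intercept c from Station 7: 758.6 + 9.84 − 84.70 = 683.74.
At (0, 261): z = 0.0 + 76.2 + 683.74 = 760.0 m.

760.0 m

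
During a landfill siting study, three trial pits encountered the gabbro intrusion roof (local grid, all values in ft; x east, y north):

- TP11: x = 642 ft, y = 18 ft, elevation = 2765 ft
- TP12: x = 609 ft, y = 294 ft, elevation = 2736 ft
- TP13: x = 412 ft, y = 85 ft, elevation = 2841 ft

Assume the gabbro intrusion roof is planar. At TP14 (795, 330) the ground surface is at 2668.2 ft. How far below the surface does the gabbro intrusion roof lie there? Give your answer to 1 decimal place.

7.2 ft

Two edge vectors: TP11→TP12 = (-33, 276, -29), TP11→TP13 = (-230, 67, 76).
Normal n = (TP11→TP12) × (TP11→TP13) = (22919, 9178, 61269).
So ∂z/∂x = −n_x/n_z = −0.37407 and ∂z/∂y = −n_y/n_z = −0.14980.
Intercept c from TP11: 2765 + 240.15 + 2.70 = 3007.85.
At (795, 330): z_contact = −297.39 − 49.43 + 3007.85 = 2661.03 ft.
Depth below ground = 2668.2 − 2661.03 = 7.2 ft.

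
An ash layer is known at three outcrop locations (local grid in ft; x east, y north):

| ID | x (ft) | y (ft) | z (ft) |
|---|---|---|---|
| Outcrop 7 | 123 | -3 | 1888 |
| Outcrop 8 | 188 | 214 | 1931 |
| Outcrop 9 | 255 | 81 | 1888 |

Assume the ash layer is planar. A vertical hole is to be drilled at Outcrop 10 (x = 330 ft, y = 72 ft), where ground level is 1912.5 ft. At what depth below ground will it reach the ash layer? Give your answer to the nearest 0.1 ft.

Two edge vectors: Outcrop 7→Outcrop 8 = (65, 217, 43), Outcrop 7→Outcrop 9 = (132, 84, 0).
Normal n = (Outcrop 7→Outcrop 8) × (Outcrop 7→Outcrop 9) = (-3612, 5676, -23184).
So ∂z/∂x = −n_x/n_z = −0.15580 and ∂z/∂y = −n_y/n_z = 0.24482.
Intercept c from Outcrop 7: 1888 + 19.16 + 0.73 = 1907.90.
At (330, 72): z_contact = −51.41 + 17.63 + 1907.90 = 1874.11 ft.
Depth below ground = 1912.5 − 1874.11 = 38.4 ft.

38.4 ft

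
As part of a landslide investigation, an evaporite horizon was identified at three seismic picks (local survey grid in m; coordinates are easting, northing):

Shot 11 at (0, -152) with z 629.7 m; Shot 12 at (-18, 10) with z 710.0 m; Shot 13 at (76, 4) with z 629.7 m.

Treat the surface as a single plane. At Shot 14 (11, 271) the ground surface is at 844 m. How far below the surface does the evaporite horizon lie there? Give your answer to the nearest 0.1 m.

52.7 m

Let the plane be z = a·easting + b·northing + c.
Shot 12−Shot 11: −18a + 162b = 80.3;  Shot 13−Shot 11: 76a + 156b = 0.
Solving gives a = −0.82849, b = 0.40362.
Then c = 629.7 − a·0 − b·-152 = 691.05.
At (11, 271): z_contact = −9.11 + 109.38 + 691.05 = 791.32 m.
Depth below ground = 844 − 791.32 = 52.7 m.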